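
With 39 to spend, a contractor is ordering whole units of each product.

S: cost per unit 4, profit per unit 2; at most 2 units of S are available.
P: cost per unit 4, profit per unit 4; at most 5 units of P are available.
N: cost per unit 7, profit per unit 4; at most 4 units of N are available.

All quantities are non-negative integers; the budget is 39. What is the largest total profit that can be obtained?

30

Take 1×S, 5×P, and 2×N: cost 38 ≤ 39, profit 1·2 + 5·4 + 2·4 = 30.
P has the best ratio (4/4) and is taken to its limit of 5; remaining capacity is filled optimally with the others.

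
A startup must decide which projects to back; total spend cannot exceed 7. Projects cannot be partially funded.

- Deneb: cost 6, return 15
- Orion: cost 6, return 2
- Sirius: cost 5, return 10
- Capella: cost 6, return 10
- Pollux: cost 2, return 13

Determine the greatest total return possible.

Deneb: cost 6 ≤ 7, return 15.
Sirius + Pollux: cost 5 + 2 = 7 ≤ 7, return 10 + 13 = 23.
Best is Sirius and Pollux with total return 23.

23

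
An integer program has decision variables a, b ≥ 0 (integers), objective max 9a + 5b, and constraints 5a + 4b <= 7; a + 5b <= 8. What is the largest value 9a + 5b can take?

9

Relaxing integrality, the LP optimum is 12.60 at (a,b) = (1.4, 0), which is not an integer point.
(a,b)=(1,0): 5·1+4·0=5≤7, 1·1+5·0=1≤8, objective 9.
(a,b)=(0,1): 5·0+4·1=4≤7, 1·0+5·1=5≤8, objective 5.
(a,b)=(0,0): 5·0+4·0=0≤7, 1·0+5·0=0≤8, objective 0.
Maximum is 9 at (a,b)=(1,0).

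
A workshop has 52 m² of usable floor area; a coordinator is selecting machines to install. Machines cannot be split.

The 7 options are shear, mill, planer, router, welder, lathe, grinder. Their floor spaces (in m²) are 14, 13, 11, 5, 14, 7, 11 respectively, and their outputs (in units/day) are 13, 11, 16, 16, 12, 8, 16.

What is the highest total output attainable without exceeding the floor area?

Allowing fractional choices, the relaxed optimum would be about 72.4, but machines are indivisible.
mill + planer + router + lathe + grinder: floor space 13 + 11 + 5 + 7 + 11 = 47 ≤ 52, output 11 + 16 + 16 + 8 + 16 = 67.
shear + planer + router + lathe + grinder: floor space 14 + 11 + 5 + 7 + 11 = 48 ≤ 52, output 13 + 16 + 16 + 8 + 16 = 69.
planer + router + welder + lathe + grinder: floor space 11 + 5 + 14 + 7 + 11 = 48 ≤ 52, output 16 + 16 + 12 + 8 + 16 = 68.
Best is shear, planer, router, lathe, and grinder with total output 69.

69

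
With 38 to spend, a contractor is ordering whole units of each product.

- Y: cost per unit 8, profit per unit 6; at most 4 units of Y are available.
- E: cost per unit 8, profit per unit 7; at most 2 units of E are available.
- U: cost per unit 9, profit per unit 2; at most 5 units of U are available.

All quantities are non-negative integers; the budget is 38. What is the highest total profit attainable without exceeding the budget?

26

2×Y and 2×E: cost 32 ≤ 38, profit 2·6 + 2·7 = 26.
3×Y and 1×E: cost 32 ≤ 38, profit 3·6 + 1·7 = 25.
Best is 26.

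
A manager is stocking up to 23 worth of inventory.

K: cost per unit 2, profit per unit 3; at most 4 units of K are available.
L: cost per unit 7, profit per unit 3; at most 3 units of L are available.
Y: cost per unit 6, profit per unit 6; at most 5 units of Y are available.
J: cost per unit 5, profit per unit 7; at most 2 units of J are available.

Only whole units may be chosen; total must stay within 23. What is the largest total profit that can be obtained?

K has the best ratio (3/2); taking only K gives at most 4×3 = 12 (stopped by the supply cap of 4).
Mixing does better — 3×K, 1×Y, and 2×J: cost 22 ≤ 23, profit 3·3 + 1·6 + 2·7 = 29.

29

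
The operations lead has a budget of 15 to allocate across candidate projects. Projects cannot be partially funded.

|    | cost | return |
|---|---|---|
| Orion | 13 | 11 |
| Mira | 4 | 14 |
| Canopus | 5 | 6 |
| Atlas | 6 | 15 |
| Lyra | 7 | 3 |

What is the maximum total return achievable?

Mira + Atlas: cost 4 + 6 = 10 ≤ 15, return 14 + 15 = 29.
Mira + Canopus + Atlas: cost 4 + 5 + 6 = 15 ≤ 15, return 14 + 6 + 15 = 35.
Canopus + Atlas: cost 5 + 6 = 11 ≤ 15, return 6 + 15 = 21.
Best is Mira, Canopus, and Atlas with total return 35.

35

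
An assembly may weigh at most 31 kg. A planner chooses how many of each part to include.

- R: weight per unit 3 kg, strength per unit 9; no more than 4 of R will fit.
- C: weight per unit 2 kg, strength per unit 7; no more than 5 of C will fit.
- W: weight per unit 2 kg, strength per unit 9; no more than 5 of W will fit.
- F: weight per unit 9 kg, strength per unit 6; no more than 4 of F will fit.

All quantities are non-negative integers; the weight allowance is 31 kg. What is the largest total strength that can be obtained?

109

W has the best ratio (9/2); taking only W gives at most 5×9 = 45 (stopped by the supply cap of 5).
Mixing does better — 4×R, 4×C, and 5×W: weight 30 ≤ 31, strength 4·9 + 4·7 + 5·9 = 109.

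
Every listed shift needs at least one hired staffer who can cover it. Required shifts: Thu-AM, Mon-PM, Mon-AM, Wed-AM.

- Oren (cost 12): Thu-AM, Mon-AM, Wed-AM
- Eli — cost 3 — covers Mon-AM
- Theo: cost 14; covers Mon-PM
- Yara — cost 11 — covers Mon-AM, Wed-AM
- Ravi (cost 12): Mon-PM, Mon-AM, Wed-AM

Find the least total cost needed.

24

This is an integer covering problem.
The greedy cost-per-new-shift heuristic would pick Eli, Oren, and Ravi for 27, but a cheaper cover exists.
Choose Oren and Ravi: together they cover Thu-AM, Mon-PM, Mon-AM, Wed-AM — every shift.
Total cost: 12 + 12 = 24.
No cover costs less than 24.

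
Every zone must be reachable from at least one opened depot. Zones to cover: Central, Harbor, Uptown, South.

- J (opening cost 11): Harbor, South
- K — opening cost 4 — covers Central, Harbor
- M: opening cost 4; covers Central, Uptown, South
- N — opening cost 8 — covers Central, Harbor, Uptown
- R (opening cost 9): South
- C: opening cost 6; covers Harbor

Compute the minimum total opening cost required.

This is an integer covering problem.
Choose K and M: together they cover Central, Harbor, Uptown, South — every zone.
Total opening cost: 4 + 4 = 8.

8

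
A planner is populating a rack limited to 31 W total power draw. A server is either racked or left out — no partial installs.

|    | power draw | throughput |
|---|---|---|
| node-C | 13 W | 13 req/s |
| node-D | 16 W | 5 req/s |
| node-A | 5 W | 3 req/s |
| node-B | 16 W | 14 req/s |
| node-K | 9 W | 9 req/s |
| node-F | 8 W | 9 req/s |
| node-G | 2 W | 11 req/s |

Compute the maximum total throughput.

38

Take node-C, node-B, and node-G: power draw 13 + 16 + 2 = 31 ≤ 31, throughput 13 + 14 + 11 = 38.
No other feasible combination does better.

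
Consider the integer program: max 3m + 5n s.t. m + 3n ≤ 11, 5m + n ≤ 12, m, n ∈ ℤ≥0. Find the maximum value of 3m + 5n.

18

Relaxing integrality, the LP optimum is 20.71 at (m,n) = (1.79, 3.07), which is not an integer point.
(m,n)=(1,3): 1·1+3·3=10≤11, 5·1+1·3=8≤12, objective 18.
(m,n)=(2,2): 1·2+3·2=8≤11, 5·2+1·2=12≤12, objective 16.
(m,n)=(0,3): 1·0+3·3=9≤11, 5·0+1·3=3≤12, objective 15.
Maximum is 18 at (m,n)=(1,3).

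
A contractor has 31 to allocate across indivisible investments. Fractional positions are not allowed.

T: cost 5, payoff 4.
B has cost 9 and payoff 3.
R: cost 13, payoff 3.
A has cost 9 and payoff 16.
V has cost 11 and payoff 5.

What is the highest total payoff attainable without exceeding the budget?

25

Treat it as a binary knapsack problem.
Allowing fractional choices, the relaxed optimum would be about 27.0, but investments are indivisible.
B + A + V: cost 9 + 9 + 11 = 29 ≤ 31, payoff 3 + 16 + 5 = 24.
T + A + V: cost 5 + 9 + 11 = 25 ≤ 31, payoff 4 + 16 + 5 = 25.
Best is T, A, and V with total payoff 25.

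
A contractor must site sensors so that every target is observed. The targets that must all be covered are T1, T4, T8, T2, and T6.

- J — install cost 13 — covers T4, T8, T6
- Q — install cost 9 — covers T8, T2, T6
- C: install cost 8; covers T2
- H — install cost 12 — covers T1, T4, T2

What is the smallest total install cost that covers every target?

This is an integer covering problem.
Choose Q and H: together they cover T1, T4, T8, T2, T6 — every target.
Total install cost: 9 + 12 = 21.
No cover costs less than 21.

21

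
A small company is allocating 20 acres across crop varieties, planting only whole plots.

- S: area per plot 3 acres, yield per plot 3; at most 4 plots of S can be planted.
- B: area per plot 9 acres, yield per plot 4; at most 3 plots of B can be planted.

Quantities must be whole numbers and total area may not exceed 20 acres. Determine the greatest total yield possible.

13

S has the best ratio (3/3); taking only S gives at most 4×3 = 12 (stopped by the supply cap of 4).
Mixing does better — 3×S and 1×B: area 18 ≤ 20, yield 3·3 + 1·4 = 13.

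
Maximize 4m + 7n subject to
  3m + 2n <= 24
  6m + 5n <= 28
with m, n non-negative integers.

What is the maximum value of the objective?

35

(m,n)=(0,5) is feasible, giving 35.
(m,n)=(1,4) is feasible, giving 32.
Maximum is 35 at (m,n)=(0,5).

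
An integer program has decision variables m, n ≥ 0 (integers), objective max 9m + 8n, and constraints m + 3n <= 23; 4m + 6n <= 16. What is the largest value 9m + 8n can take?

(m,n)=(4,0) is feasible, giving 36.
(m,n)=(3,0) is feasible, giving 27.
The best lattice point is (4,0), giving 36.

36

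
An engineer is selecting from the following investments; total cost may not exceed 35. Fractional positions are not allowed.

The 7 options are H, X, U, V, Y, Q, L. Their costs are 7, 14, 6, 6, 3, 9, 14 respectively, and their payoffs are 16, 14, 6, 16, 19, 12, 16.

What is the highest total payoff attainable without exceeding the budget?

Take H, U, V, Y, and Q: cost 7 + 6 + 6 + 3 + 9 = 31 ≤ 35, payoff 16 + 6 + 16 + 19 + 12 = 69.
No other feasible combination does better.

69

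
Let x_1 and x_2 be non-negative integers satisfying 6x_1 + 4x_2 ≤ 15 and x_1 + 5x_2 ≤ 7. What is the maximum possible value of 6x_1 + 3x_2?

The continuous relaxation peaks at (2.5, 0) with value 15.00; rounding to a feasible lattice point costs some objective.
(x_1,x_2)=(2,0): 6·2+4·0=12≤15, 1·2+5·0=2≤7, objective 12.
(x_1,x_2)=(1,1): 6·1+4·1=10≤15, 1·1+5·1=6≤7, objective 9.
(x_1,x_2)=(1,0): 6·1+4·0=6≤15, 1·1+5·0=1≤7, objective 6.
The best lattice point is (2,0), giving 12.

12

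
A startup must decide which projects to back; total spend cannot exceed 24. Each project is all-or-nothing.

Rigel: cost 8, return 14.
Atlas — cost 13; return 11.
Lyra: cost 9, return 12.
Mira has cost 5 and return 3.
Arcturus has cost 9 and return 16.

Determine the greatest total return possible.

33

Take Rigel, Mira, and Arcturus: cost 8 + 5 + 9 = 22 ≤ 24, return 14 + 3 + 16 = 33.
No other feasible combination does better.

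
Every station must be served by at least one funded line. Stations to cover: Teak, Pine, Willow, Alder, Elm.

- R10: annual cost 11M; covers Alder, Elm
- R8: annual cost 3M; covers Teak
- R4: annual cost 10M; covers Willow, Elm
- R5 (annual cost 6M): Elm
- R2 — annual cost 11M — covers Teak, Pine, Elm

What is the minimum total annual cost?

The greedy cost-per-new-station heuristic would pick R8, R4, R10, and R2 for 35, but a cheaper cover exists.
Choose R10, R4, and R2: together they cover Teak, Pine, Willow, Alder, Elm — every station.
Total annual cost: 11 + 10 + 11 = 32.
No cover costs less than 32.

32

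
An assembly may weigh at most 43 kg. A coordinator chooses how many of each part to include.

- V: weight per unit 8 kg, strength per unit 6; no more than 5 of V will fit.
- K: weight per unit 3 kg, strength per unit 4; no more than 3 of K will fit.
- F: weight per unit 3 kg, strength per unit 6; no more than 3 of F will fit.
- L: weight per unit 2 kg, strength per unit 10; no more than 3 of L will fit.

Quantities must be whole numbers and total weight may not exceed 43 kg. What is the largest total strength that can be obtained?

72

This is a bounded integer knapsack.
L has the best ratio (10/2); taking only L gives at most 3×10 = 30 (stopped by the supply cap of 3).
Mixing does better — 2×V, 3×K, 3×F, and 3×L: weight 40 ≤ 43, strength 2·6 + 3·4 + 3·6 + 3·10 = 72.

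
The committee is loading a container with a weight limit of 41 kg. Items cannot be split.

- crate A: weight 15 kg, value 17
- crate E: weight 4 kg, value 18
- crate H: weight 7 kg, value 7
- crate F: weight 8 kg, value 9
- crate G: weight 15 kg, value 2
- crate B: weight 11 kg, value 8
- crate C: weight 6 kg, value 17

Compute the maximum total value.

Allowing fractional choices, the relaxed optimum would be about 68.7, but items are indivisible.
crate A + crate E + crate B + crate C: weight 15 + 4 + 11 + 6 = 36 ≤ 41, value 17 + 18 + 8 + 17 = 60.
crate A + crate E + crate F + crate C: weight 15 + 4 + 8 + 6 = 33 ≤ 41, value 17 + 18 + 9 + 17 = 61.
crate A + crate E + crate H + crate F + crate C: weight 15 + 4 + 7 + 8 + 6 = 40 ≤ 41, value 17 + 18 + 7 + 9 + 17 = 68.
Best is crate A, crate E, crate H, crate F, and crate C with total value 68.

68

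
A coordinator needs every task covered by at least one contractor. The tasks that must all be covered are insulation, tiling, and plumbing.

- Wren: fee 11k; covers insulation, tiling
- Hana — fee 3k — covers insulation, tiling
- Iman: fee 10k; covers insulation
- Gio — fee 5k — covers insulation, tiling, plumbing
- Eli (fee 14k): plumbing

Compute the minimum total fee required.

5

The greedy cost-per-new-task heuristic would pick Hana and Gio for 8, but a cheaper cover exists.
Gio alone covers insulation, tiling, plumbing — every task.
Total fee: 5.
No cover costs less than 5.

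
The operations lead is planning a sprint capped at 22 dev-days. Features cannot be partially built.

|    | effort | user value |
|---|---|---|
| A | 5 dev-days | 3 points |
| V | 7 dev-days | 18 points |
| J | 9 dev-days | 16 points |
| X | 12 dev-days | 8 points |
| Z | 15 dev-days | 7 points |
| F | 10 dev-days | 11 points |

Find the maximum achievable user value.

37

This is an integer program with binary decision variables.
Allowing fractional choices, the relaxed optimum would be about 40.6, but features are indivisible.
V + J: effort 7 + 9 = 16 ≤ 22, user value 18 + 16 = 34.
A + V + J: effort 5 + 7 + 9 = 21 ≤ 22, user value 3 + 18 + 16 = 37.
A + V + F: effort 5 + 7 + 10 = 22 ≤ 22, user value 3 + 18 + 11 = 32.
Best is A, V, and J with total user value 37.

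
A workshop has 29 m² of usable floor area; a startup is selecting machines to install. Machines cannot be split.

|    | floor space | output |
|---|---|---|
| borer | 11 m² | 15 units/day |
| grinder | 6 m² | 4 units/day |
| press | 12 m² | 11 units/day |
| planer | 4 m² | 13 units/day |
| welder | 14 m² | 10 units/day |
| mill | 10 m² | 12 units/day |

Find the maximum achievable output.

Allowing fractional choices, the relaxed optimum would be about 43.7, but machines are indivisible.
borer + planer + welder: floor space 11 + 4 + 14 = 29 ≤ 29, output 15 + 13 + 10 = 38.
borer + press + planer: floor space 11 + 12 + 4 = 27 ≤ 29, output 15 + 11 + 13 = 39.
borer + planer + mill: floor space 11 + 4 + 10 = 25 ≤ 29, output 15 + 13 + 12 = 40.
Best is borer, planer, and mill with total output 40.

40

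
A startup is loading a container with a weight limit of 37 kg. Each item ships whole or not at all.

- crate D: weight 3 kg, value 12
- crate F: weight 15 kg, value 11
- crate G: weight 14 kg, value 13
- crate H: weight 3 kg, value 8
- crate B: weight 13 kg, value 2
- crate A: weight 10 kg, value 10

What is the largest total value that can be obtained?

This is a 0-1 knapsack instance.
Take crate D, crate F, crate G, and crate H: weight 3 + 15 + 14 + 3 = 35 ≤ 37, value 12 + 11 + 13 + 8 = 44.
No other feasible combination does better.

44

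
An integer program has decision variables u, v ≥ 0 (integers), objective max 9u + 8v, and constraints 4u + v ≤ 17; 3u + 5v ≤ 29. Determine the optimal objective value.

Relaxing integrality, the LP optimum is 60.24 at (u,v) = (3.29, 3.82), which is not an integer point.
(u,v)=(3,4): 4·3+1·4=16≤17, 3·3+5·4=29≤29, objective 59.
(u,v)=(3,3): 4·3+1·3=15≤17, 3·3+5·3=24≤29, objective 51.
(u,v)=(2,4): 4·2+1·4=12≤17, 3·2+5·4=26≤29, objective 50.
Maximum is 59 at (u,v)=(3,4).

59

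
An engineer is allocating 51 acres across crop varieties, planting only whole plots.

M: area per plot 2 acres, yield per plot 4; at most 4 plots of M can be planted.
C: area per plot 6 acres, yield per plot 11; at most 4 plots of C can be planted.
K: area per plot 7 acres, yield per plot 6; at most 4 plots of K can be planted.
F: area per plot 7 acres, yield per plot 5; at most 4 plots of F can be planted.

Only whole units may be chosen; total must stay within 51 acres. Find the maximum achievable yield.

74

3×M, 4×C, and 3×K: area 51 ≤ 51, yield 3·4 + 4·11 + 3·6 = 74.
3×M, 4×C, 2×K, and 1×F: area 51 ≤ 51, yield 3·4 + 4·11 + 2·6 + 1·5 = 73.
Best is 74.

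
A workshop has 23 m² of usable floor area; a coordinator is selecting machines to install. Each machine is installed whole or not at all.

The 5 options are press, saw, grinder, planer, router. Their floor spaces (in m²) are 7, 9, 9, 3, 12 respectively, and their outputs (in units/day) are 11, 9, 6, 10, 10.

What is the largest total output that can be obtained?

Take press, planer, and router: floor space 7 + 3 + 12 = 22 ≤ 23, output 11 + 10 + 10 = 31.
No other feasible combination does better.

31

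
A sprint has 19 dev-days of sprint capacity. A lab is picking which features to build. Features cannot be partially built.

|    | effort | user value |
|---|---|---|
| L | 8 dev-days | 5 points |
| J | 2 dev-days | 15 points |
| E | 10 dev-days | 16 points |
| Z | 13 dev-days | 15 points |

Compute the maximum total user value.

31

J + Z: effort 2 + 13 = 15 ≤ 19, user value 15 + 15 = 30.
L + E: effort 8 + 10 = 18 ≤ 19, user value 5 + 16 = 21.
J + E: effort 2 + 10 = 12 ≤ 19, user value 15 + 16 = 31.
Best is J and E with total user value 31.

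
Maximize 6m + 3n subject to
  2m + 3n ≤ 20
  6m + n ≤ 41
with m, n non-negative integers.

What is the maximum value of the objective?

The continuous relaxation peaks at (6.44, 2.38) with value 45.75; rounding to a feasible lattice point costs some objective.
(m,n)=(6,2) is feasible, giving 42.
(m,n)=(6,1) is feasible, giving 39.
(m,n)=(5,3) is feasible, giving 39.
The best lattice point is (6,2), giving 42.

42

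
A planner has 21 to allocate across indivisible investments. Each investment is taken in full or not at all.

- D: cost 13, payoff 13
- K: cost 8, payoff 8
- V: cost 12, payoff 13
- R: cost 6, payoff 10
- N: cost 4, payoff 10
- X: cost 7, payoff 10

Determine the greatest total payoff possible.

30

K + R + N: cost 8 + 6 + 4 = 18 ≤ 21, payoff 8 + 10 + 10 = 28.
R + N + X: cost 6 + 4 + 7 = 17 ≤ 21, payoff 10 + 10 + 10 = 30.
Best is R, N, and X with total payoff 30.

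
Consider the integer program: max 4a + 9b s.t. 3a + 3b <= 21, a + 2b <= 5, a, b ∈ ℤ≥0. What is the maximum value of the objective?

(a,b)=(1,2): 3·1+3·2=9≤21, 1·1+2·2=5≤5, objective 22.
(a,b)=(0,2): 3·0+3·2=6≤21, 1·0+2·2=4≤5, objective 18.
(a,b)=(2,1): 3·2+3·1=9≤21, 1·2+2·1=4≤5, objective 17.
(a,b)=(1,1): 3·1+3·1=6≤21, 1·1+2·1=3≤5, objective 13.
No feasible integer point exceeds 22.

22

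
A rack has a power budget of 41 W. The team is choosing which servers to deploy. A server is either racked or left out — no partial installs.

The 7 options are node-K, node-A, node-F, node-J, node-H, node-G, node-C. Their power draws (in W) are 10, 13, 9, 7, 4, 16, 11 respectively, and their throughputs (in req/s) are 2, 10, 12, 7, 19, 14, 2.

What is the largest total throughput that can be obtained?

52

Take node-F, node-J, node-H, and node-G: power draw 9 + 7 + 4 + 16 = 36 ≤ 41, throughput 12 + 7 + 19 + 14 = 52.
No other feasible combination does better.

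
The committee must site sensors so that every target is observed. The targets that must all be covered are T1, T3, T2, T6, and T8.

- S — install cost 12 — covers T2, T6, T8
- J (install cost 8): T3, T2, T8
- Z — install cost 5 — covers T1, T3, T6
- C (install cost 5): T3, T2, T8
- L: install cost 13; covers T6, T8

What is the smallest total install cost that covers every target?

10

This is a weighted set-cover instance.
Choose Z and C: together they cover T1, T3, T2, T6, T8 — every target.
Total install cost: 5 + 5 = 10.
No cover costs less than 10.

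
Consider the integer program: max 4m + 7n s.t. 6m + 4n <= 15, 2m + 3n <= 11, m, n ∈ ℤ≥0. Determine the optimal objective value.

21

Relaxing integrality, the LP optimum is 25.67 at (m,n) = (0, 3.67), which is not an integer point.
(m,n)=(0,3): 6·0+4·3=12≤15, 2·0+3·3=9≤11, objective 21.
(m,n)=(1,2): 6·1+4·2=14≤15, 2·1+3·2=8≤11, objective 18.
(m,n)=(0,2): 6·0+4·2=8≤15, 2·0+3·2=6≤11, objective 14.
The best lattice point is (0,3), giving 21.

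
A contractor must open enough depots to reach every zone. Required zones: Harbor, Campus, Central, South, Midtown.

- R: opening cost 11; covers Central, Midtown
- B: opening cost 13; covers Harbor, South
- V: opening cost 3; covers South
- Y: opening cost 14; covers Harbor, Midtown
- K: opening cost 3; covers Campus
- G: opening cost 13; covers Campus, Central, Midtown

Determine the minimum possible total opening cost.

The greedy cost-per-new-zone heuristic would pick V, K, R, and B for 30, but a cheaper cover exists.
Choose B and G: together they cover Harbor, Campus, Central, South, Midtown — every zone.
Total opening cost: 13 + 13 = 26.
No cover costs less than 26.

26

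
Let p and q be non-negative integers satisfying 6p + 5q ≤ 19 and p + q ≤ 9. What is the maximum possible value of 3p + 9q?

27

The continuous relaxation peaks at (0, 3.8) with value 34.20; rounding to a feasible lattice point costs some objective.
(p,q)=(0,3): 6·0+5·3=15≤19, 1·0+1·3=3≤9, objective 27.
(p,q)=(1,2): 6·1+5·2=16≤19, 1·1+1·2=3≤9, objective 21.
(p,q)=(0,2): 6·0+5·2=10≤19, 1·0+1·2=2≤9, objective 18.
Maximum is 27 at (p,q)=(0,3).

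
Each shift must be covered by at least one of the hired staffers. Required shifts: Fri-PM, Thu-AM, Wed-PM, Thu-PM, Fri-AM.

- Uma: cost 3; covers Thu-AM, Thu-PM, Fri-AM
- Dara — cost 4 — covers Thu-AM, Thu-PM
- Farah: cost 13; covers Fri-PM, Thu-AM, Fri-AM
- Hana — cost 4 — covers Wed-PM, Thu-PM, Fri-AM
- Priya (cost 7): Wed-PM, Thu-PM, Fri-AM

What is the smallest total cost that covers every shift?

17

Choose Farah and Hana: together they cover Fri-PM, Thu-AM, Wed-PM, Thu-PM, Fri-AM — every shift.
Total cost: 13 + 4 = 17.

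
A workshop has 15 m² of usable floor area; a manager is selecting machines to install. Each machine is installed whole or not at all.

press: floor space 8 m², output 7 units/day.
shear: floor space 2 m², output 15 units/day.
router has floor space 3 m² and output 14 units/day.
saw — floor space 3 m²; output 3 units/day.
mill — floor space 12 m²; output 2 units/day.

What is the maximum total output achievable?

Allowing fractional choices, the relaxed optimum would be about 38.1, but machines are indivisible.
press + shear + router: floor space 8 + 2 + 3 = 13 ≤ 15, output 7 + 15 + 14 = 36.
shear + router + saw: floor space 2 + 3 + 3 = 8 ≤ 15, output 15 + 14 + 3 = 32.
Best is press, shear, and router with total output 36.

36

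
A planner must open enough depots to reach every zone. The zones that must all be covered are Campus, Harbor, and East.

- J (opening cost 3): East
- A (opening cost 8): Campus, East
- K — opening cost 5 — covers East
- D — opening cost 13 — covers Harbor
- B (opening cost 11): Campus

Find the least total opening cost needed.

21

The greedy cost-per-new-zone heuristic would pick J, A, and D for 24, but a cheaper cover exists.
Choose A and D: together they cover Campus, Harbor, East — every zone.
Total opening cost: 8 + 13 = 21.
No cover costs less than 21.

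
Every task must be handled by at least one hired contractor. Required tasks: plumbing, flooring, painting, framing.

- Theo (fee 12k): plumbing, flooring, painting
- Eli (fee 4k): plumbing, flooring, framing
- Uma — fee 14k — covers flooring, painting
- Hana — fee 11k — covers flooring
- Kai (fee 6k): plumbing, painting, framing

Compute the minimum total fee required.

10

Choose Eli and Kai: together they cover plumbing, flooring, painting, framing — every task.
Total fee: 4 + 6 = 10.
No cover costs less than 10.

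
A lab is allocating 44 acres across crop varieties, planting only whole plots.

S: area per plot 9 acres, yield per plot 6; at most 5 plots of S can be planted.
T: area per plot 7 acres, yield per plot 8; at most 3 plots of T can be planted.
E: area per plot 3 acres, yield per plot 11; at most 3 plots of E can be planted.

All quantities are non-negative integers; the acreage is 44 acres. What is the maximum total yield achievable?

1×S, 3×T, and 3×E: area 39 ≤ 44, yield 1·6 + 3·8 + 3·11 = 63.
2×S, 2×T, and 3×E: area 41 ≤ 44, yield 2·6 + 2·8 + 3·11 = 61.
Best is 63.

63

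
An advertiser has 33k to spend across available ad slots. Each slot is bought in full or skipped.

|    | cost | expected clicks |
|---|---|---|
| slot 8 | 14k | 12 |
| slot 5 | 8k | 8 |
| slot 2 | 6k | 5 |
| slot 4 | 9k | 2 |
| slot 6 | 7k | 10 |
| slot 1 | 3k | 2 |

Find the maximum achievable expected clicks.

32

This is an integer program with binary decision variables.
slot 8 + slot 5 + slot 6: cost 14 + 8 + 7 = 29 ≤ 33, expected clicks 12 + 8 + 10 = 30.
slot 8 + slot 2 + slot 6 + slot 1: cost 14 + 6 + 7 + 3 = 30 ≤ 33, expected clicks 12 + 5 + 10 + 2 = 29.
slot 8 + slot 5 + slot 6 + slot 1: cost 14 + 8 + 7 + 3 = 32 ≤ 33, expected clicks 12 + 8 + 10 + 2 = 32.
Best is slot 8, slot 5, slot 6, and slot 1 with total expected clicks 32.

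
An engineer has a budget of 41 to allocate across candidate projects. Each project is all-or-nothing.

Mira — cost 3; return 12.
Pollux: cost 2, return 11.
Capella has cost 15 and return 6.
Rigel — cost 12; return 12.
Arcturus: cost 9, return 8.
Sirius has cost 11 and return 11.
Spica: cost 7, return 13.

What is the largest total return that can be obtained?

59

Allowing fractional choices, the relaxed optimum would be about 64.3, but projects are indivisible.
Mira + Pollux + Rigel + Arcturus + Spica: cost 3 + 2 + 12 + 9 + 7 = 33 ≤ 41, return 12 + 11 + 12 + 8 + 13 = 56.
Mira + Pollux + Arcturus + Sirius + Spica: cost 3 + 2 + 9 + 11 + 7 = 32 ≤ 41, return 12 + 11 + 8 + 11 + 13 = 55.
Mira + Pollux + Rigel + Sirius + Spica: cost 3 + 2 + 12 + 11 + 7 = 35 ≤ 41, return 12 + 11 + 12 + 11 + 13 = 59.
Best is Mira, Pollux, Rigel, Sirius, and Spica with total return 59.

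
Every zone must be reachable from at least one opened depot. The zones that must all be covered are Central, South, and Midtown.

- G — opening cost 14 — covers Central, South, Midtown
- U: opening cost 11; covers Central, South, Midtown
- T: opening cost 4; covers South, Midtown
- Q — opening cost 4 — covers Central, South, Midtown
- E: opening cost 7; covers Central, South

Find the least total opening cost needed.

This is an integer covering problem.
Q alone covers Central, South, Midtown — every zone.
Total opening cost: 4.
No cover costs less than 4.

4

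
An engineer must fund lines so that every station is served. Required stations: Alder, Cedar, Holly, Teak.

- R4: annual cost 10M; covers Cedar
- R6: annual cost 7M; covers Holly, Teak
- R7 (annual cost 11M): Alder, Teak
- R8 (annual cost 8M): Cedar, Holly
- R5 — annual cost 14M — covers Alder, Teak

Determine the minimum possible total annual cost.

The greedy cost-per-new-station heuristic would pick R6, R8, and R7 for 26, but a cheaper cover exists.
Choose R7 and R8: together they cover Alder, Cedar, Holly, Teak — every station.
Total annual cost: 11 + 8 = 19.
No cover costs less than 19.

19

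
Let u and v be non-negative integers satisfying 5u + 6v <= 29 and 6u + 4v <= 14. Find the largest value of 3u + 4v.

(u,v)=(0,3) is feasible, giving 12.
(u,v)=(1,2) is feasible, giving 11.
(u,v)=(0,2) is feasible, giving 8.
No feasible integer point exceeds 12.

12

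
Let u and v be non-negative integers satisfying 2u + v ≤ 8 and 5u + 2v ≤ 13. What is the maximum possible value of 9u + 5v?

The continuous relaxation peaks at (0, 6.5) with value 32.50; rounding to a feasible lattice point costs some objective.
(u,v)=(0,6): 2·0+1·6=6≤8, 5·0+2·6=12≤13, objective 30.
(u,v)=(0,5): 2·0+1·5=5≤8, 5·0+2·5=10≤13, objective 25.
No feasible integer point exceeds 30.

30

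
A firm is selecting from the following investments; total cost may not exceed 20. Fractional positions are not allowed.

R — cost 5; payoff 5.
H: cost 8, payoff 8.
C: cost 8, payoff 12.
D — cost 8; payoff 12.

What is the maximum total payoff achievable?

H + C: cost 8 + 8 = 16 ≤ 20, payoff 8 + 12 = 20.
H + D: cost 8 + 8 = 16 ≤ 20, payoff 8 + 12 = 20.
C + D: cost 8 + 8 = 16 ≤ 20, payoff 12 + 12 = 24.
Best is C and D with total payoff 24.

24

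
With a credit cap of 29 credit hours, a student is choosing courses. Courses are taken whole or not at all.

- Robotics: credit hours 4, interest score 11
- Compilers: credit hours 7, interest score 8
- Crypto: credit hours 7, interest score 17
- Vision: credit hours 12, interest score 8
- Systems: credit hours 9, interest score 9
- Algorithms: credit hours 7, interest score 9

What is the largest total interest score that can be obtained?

46

This is a 0-1 knapsack instance.
Robotics + Compilers + Crypto + Algorithms: credit hours 4 + 7 + 7 + 7 = 25 ≤ 29, interest score 11 + 8 + 17 + 9 = 45.
Robotics + Compilers + Crypto + Systems: credit hours 4 + 7 + 7 + 9 = 27 ≤ 29, interest score 11 + 8 + 17 + 9 = 45.
Robotics + Crypto + Systems + Algorithms: credit hours 4 + 7 + 9 + 7 = 27 ≤ 29, interest score 11 + 17 + 9 + 9 = 46.
Best is Robotics, Crypto, Systems, and Algorithms with total interest score 46.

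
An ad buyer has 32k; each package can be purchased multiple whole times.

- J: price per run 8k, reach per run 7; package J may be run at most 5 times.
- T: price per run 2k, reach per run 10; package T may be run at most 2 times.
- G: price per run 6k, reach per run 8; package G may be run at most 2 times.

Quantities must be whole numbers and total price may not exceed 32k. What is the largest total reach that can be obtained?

T has the best ratio (10/2); taking only T gives at most 2×10 = 20 (stopped by the supply cap of 2).
Mixing does better — 2×J, 2×T, and 2×G: price 32 ≤ 32, reach 2·7 + 2·10 + 2·8 = 50.

50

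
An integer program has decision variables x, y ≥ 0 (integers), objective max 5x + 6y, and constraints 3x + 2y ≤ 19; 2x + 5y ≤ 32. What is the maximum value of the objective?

(x,y)=(3,5): 3·3+2·5=19≤19, 2·3+5·5=31≤32, objective 45.
(x,y)=(1,6): 3·1+2·6=15≤19, 2·1+5·6=32≤32, objective 41.
(x,y)=(2,5): 3·2+2·5=16≤19, 2·2+5·5=29≤32, objective 40.
(x,y)=(3,4): 3·3+2·4=17≤19, 2·3+5·4=26≤32, objective 39.
No feasible integer point exceeds 45.

45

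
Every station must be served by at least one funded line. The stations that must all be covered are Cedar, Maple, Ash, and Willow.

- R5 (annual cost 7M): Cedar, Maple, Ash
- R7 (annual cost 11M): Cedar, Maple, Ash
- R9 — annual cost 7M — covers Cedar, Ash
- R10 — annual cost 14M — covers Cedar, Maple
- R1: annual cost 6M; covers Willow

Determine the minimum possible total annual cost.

Choose R5 and R1: together they cover Cedar, Maple, Ash, Willow — every station.
Total annual cost: 7 + 6 = 13.

13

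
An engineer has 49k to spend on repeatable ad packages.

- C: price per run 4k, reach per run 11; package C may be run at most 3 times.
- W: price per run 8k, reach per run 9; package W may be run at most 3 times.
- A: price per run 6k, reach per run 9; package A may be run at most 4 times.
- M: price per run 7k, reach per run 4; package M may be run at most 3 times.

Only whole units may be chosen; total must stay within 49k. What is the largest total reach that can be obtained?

78

Take 3×C, 1×W, and 4×A: price 44 ≤ 49, reach 3·11 + 1·9 + 4·9 = 78.
C has the best ratio (11/4) and is taken to its limit of 3; remaining capacity is filled optimally with the others.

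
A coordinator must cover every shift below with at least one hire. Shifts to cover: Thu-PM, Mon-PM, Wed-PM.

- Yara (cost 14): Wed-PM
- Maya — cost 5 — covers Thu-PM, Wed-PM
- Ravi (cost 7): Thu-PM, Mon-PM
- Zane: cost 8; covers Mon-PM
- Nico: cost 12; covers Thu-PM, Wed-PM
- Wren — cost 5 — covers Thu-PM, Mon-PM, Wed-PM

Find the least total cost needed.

This is a weighted set-cover instance.
Wren alone covers Thu-PM, Mon-PM, Wed-PM — every shift.
Total cost: 5.
No cover costs less than 5.

5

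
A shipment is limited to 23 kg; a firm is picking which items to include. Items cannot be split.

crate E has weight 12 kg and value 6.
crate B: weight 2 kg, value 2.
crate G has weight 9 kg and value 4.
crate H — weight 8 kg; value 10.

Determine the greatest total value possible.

18

Treat it as a binary knapsack problem.
Allowing fractional choices, the relaxed optimum would be about 18.4, but items are indivisible.
crate E + crate B + crate H: weight 12 + 2 + 8 = 22 ≤ 23, value 6 + 2 + 10 = 18.
crate E + crate H: weight 12 + 8 = 20 ≤ 23, value 6 + 10 = 16.
crate B + crate G + crate H: weight 2 + 9 + 8 = 19 ≤ 23, value 2 + 4 + 10 = 16.
Best is crate E, crate B, and crate H with total value 18.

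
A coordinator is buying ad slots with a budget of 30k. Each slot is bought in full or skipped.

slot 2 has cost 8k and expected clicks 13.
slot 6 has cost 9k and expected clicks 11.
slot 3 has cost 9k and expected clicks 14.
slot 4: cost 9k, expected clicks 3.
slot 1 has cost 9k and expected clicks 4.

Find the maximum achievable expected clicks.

38

This is a 0-1 knapsack instance.
Take slot 2, slot 6, and slot 3: cost 8 + 9 + 9 = 26 ≤ 30, expected clicks 13 + 11 + 14 = 38.
No other feasible combination does better.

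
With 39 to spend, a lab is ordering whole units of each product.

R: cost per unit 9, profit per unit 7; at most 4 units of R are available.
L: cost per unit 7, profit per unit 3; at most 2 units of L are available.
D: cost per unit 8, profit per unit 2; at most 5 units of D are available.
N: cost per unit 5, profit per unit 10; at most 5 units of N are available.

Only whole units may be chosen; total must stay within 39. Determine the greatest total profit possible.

Take 1×R and 5×N: cost 34 ≤ 39, profit 1·7 + 5·10 = 57.
N has the best ratio (10/5) and is taken to its limit of 5; remaining capacity is filled optimally with the others.

57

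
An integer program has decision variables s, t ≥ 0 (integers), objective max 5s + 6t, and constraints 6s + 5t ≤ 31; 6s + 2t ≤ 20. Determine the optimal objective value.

(s,t)=(0,6): 6·0+5·6=30≤31, 6·0+2·6=12≤20, objective 36.
(s,t)=(1,5): 6·1+5·5=31≤31, 6·1+2·5=16≤20, objective 35.
(s,t)=(0,5): 6·0+5·5=25≤31, 6·0+2·5=10≤20, objective 30.
Maximum is 36 at (s,t)=(0,6).

36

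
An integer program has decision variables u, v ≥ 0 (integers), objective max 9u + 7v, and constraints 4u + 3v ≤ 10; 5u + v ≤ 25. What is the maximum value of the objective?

23

Relaxing integrality, the LP optimum is 23.33 at (u,v) = (0, 3.33), which is not an integer point.
(u,v)=(1,2): 4·1+3·2=10≤10, 5·1+1·2=7≤25, objective 23.
(u,v)=(0,3): 4·0+3·3=9≤10, 5·0+1·3=3≤25, objective 21.
(u,v)=(1,1): 4·1+3·1=7≤10, 5·1+1·1=6≤25, objective 16.
No feasible integer point exceeds 23.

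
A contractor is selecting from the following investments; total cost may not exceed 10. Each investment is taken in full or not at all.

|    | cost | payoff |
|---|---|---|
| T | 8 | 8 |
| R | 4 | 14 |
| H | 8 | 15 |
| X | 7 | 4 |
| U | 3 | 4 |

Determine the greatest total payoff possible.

Treat it as a binary knapsack problem.
R + U: cost 4 + 3 = 7 ≤ 10, payoff 14 + 4 = 18.
H: cost 8 ≤ 10, payoff 15.
R: cost 4 ≤ 10, payoff 14.
Best is R and U with total payoff 18.

18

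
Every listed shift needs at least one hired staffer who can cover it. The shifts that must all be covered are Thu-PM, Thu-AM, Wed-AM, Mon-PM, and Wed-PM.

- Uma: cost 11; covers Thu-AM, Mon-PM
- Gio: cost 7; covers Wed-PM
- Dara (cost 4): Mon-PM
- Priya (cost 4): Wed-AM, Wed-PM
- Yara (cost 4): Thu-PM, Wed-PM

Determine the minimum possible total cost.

This is an integer covering problem.
Choose Uma, Priya, and Yara: together they cover Thu-PM, Thu-AM, Wed-AM, Mon-PM, Wed-PM — every shift.
Total cost: 11 + 4 + 4 = 19.

19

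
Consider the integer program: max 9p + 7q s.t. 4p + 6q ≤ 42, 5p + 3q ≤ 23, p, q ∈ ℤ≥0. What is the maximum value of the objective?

(p,q)=(1,6): 4·1+6·6=40≤42, 5·1+3·6=23≤23, objective 51.
(p,q)=(0,7): 4·0+6·7=42≤42, 5·0+3·7=21≤23, objective 49.
(p,q)=(1,5): 4·1+6·5=34≤42, 5·1+3·5=20≤23, objective 44.
Maximum is 51 at (p,q)=(1,6).

51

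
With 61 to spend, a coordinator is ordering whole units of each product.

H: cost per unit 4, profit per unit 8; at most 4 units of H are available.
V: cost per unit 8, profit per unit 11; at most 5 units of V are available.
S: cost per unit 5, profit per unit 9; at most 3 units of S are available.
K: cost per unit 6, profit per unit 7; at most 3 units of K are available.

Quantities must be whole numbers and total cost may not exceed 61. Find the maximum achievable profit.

99

4×H, 3×V, 3×S, and 1×K: cost 61 ≤ 61, profit 4·8 + 3·11 + 3·9 + 1·7 = 99.
4×H, 5×V, and 1×S: cost 61 ≤ 61, profit 4·8 + 5·11 + 1·9 = 96.
Best is 99.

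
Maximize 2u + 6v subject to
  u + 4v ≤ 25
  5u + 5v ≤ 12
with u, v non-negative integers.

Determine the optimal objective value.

12

(u,v)=(0,2): 1·0+4·2=8≤25, 5·0+5·2=10≤12, objective 12.
(u,v)=(1,1): 1·1+4·1=5≤25, 5·1+5·1=10≤12, objective 8.
(u,v)=(0,1): 1·0+4·1=4≤25, 5·0+5·1=5≤12, objective 6.
No feasible integer point exceeds 12.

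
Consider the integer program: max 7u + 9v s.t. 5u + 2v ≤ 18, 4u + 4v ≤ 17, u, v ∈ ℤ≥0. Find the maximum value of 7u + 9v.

The continuous relaxation peaks at (0, 4.25) with value 38.25; rounding to a feasible lattice point costs some objective.
(u,v)=(0,4): 5·0+2·4=8≤18, 4·0+4·4=16≤17, objective 36.
(u,v)=(1,3): 5·1+2·3=11≤18, 4·1+4·3=16≤17, objective 34.
(u,v)=(0,3): 5·0+2·3=6≤18, 4·0+4·3=12≤17, objective 27.
Maximum is 36 at (u,v)=(0,4).

36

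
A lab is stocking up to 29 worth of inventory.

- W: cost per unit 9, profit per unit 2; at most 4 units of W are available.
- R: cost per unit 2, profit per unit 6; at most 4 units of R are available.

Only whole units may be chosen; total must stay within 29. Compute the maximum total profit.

This is a bounded integer knapsack.
Take 2×W and 4×R: cost 26 ≤ 29, profit 2·2 + 4·6 = 28.
R has the best ratio (6/2) and is taken to its limit of 4; remaining capacity is filled optimally with the others.

28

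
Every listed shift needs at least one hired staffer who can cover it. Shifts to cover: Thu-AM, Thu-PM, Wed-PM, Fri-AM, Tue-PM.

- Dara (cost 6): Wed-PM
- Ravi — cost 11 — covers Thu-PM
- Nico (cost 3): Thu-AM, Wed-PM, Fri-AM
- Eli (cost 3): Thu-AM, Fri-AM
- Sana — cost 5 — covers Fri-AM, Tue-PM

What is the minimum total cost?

Choose Ravi, Nico, and Sana: together they cover Thu-AM, Thu-PM, Wed-PM, Fri-AM, Tue-PM — every shift.
Total cost: 11 + 3 + 5 = 19.
No cover costs less than 19.

19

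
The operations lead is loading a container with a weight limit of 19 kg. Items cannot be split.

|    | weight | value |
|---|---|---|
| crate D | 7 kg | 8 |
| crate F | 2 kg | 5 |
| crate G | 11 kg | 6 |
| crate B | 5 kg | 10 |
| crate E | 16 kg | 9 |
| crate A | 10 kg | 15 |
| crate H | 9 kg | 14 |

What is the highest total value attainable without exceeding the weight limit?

Take crate F, crate B, and crate A: weight 2 + 5 + 10 = 17 ≤ 19, value 5 + 10 + 15 = 30.
No other feasible combination does better.

30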